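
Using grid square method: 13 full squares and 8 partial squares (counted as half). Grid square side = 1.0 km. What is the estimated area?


effective squares = 13 + 8 * 0.5 = 17.0
area = 17.0 * 1.0 = 17.0 km^2

17.0 km^2


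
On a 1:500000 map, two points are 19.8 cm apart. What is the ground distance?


ground = 19.8 cm * 500000 / 100 = 99000.0 m = 99.0 km

99.0 km


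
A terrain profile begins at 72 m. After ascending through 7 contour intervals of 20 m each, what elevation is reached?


elevation = 72 + 7 * 20 = 212 m

212 m


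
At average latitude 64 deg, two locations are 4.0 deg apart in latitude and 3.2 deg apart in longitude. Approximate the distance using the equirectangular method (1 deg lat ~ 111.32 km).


dlat_km = 4.0 * 111.32 = 445.28
dlon_km = 3.2 * 111.32 * cos(64) ≈ 156.158
dist = sqrt(445.28^2 + 156.158^2) ≈ 471.9 km

471.9 km


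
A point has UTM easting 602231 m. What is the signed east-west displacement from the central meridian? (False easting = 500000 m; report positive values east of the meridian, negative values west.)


displacement = 602231 - 500000 = 102231 m

102231 m


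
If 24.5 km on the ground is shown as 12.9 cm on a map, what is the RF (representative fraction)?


ground = 24.5 km = 2450000 cm; RF denominator = ground / map = 2450000 / 12.9 ≈ 189922; RF = 1:189922

1:189922


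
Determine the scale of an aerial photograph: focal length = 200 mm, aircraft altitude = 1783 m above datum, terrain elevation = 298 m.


scale = f / (H - h) = 200 mm / 1485 m = 200 / 1485000 = 1:7425

1:7425


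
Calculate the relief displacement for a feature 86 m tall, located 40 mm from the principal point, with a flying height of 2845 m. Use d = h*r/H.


d = h * r / H = 86 * 40 / 2845 = 1.21 mm

1.21 mm


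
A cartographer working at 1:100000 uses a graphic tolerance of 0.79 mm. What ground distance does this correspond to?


ground = 0.79 mm * 100000 / 1000 = 79.0 m

79.0 m


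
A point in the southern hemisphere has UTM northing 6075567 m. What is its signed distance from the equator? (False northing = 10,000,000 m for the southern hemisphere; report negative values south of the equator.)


For southern: actual = 6075567 - 10000000 = -3924433 m

-3924433 m


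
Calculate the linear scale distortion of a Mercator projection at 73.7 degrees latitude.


SF = 1 / cos(73.7) = 1 / 0.280667 = 3.563

3.563


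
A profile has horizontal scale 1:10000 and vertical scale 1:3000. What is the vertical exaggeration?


VE = horizontal_scale / vertical_scale = 10000 / 3000 ≈ 3.3

3.3x


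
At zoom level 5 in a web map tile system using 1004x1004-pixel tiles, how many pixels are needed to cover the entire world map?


tiles per axis = 2^5 = 32
total tiles = 32^2 = 1024
pixels per axis = 32 * 1004 = 32128
total pixels = 32128^2 = 1032208384

1032208384 pixels


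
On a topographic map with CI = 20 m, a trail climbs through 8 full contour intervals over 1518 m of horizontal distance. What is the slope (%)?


elevation change = 8 * 20 = 160 m
slope = 160 / 1518 * 100 = 10.5%

10.5%


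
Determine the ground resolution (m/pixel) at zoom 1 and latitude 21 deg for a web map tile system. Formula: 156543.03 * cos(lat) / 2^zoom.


res = 156543.03 * cos(21) / 2^1 = 156543.03 * 0.93358043 / 2 = 73072.75 m/pixel

73072.75 m/pixel


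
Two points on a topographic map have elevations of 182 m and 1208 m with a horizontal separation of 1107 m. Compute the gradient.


gradient = (1208 - 182) / 1107 = 1026 / 1107 = 0.9268

0.9268


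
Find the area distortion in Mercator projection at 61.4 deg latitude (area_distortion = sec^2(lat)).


area_distortion = 1/cos^2(61.4) = 4.364

4.364


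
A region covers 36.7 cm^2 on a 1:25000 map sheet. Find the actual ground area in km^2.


ground_area = 36.7 * (25000/100)^2 = 2293750.0 m^2 = 2.29375 km^2 ≈ 2.294 km^2

2.294 km^2


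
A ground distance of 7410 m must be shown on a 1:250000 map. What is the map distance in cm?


map_cm = 7410 * 100 / 250000 = 2.964 cm ≈ 2.96 cm

2.96 cm


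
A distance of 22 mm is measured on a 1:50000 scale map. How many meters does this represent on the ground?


ground = 22 mm * 50000 / 1000 = 1100.0 m

1100.0 m


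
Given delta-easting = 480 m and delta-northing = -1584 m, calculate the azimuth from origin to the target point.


az = atan2(480, -1584) = 163.1 deg
adjusted to 0-360: 163.1 degrees

163.1 degrees


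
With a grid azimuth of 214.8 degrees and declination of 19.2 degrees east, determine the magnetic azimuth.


magnetic azimuth = grid azimuth - declination (east +ve)
mag_az = 214.8 - 19.2 = 195.6 degrees

195.6 degrees


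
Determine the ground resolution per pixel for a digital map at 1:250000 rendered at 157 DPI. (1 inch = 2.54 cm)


pixel_cm = 2.54 / 157 ≈ 0.016178 cm
ground = pixel_cm * 250000 / 100 = 2.54 * 250000 / (157 * 100) = 635000 / 15700 ≈ 40.45 m

40.45 m


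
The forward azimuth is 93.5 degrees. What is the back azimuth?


back azimuth = (93.5 + 180) mod 360 = 273.5 degrees

273.5 degrees


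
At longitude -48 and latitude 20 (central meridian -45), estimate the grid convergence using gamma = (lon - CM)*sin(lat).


gamma = (-48 - -45) * sin(20) = -3 * 0.34202 = -1.026 degrees

-1.026 degrees


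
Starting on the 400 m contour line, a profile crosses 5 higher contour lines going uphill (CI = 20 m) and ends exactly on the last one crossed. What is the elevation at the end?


elevation = 400 + 5 * 20 = 500 m

500 m


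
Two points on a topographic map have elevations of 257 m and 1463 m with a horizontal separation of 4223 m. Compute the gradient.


gradient = (1463 - 257) / 4223 = 1206 / 4223 = 0.2856

0.2856


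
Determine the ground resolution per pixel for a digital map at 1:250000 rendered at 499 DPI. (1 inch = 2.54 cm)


pixel_cm = 2.54 / 499 ≈ 0.00509 cm
ground = pixel_cm * 250000 / 100 = 2.54 * 250000 / (499 * 100) = 635000 / 49900 ≈ 12.73 m

12.73 m


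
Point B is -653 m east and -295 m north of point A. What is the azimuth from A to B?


az = atan2(-653, -295) = -114.3 deg
adjusted to 0-360: 245.7 degrees

245.7 degrees


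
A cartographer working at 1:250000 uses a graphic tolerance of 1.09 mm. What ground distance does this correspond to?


ground = 1.09 mm * 250000 / 1000 = 272.5 m

272.5 m


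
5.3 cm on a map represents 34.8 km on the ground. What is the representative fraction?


ground = 34.8 km = 3480000 cm; RF denominator = ground / map = 3480000 / 5.3 ≈ 656604; RF = 1:656604

1:656604


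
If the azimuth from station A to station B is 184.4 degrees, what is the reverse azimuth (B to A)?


back azimuth = (184.4 + 180) mod 360 = 4.4 degrees

4.4 degrees


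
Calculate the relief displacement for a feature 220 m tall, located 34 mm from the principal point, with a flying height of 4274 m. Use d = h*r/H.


d = h * r / H = 220 * 34 / 4274 = 1.75 mm

1.75 mm


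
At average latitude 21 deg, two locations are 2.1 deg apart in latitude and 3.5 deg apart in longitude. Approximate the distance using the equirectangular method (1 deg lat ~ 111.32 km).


dlat_km = 2.1 * 111.32 = 233.772
dlon_km = 3.5 * 111.32 * cos(21) ≈ 363.742
dist = sqrt(233.772^2 + 363.742^2) ≈ 432.4 km

432.4 km


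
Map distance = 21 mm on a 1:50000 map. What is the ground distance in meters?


ground = 21 mm * 50000 / 1000 = 1050.0 m

1050.0 m


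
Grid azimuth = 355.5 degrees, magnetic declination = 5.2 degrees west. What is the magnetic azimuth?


magnetic azimuth = grid azimuth - declination (east +ve)
mag_az = 355.5 - -5.2 = 0.7 degrees

0.7 degrees


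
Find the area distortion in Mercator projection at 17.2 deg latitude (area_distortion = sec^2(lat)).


area_distortion = 1/cos^2(17.2) = 1.096

1.096


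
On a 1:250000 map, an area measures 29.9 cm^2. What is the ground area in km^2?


ground_area = 29.9 * (250000/100)^2 = 186875000.0 m^2 = 186.875 km^2

186.875 km^2


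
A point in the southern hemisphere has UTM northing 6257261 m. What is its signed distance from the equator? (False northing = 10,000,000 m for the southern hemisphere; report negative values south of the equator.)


For southern: actual = 6257261 - 10000000 = -3742739 m

-3742739 m


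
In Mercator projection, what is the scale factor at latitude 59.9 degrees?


SF = 1 / cos(59.9) = 1 / 0.501511 = 1.994

1.994


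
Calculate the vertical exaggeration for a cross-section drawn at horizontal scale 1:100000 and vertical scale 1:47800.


VE = horizontal_scale / vertical_scale = 100000 / 47800 ≈ 2.1

2.1x


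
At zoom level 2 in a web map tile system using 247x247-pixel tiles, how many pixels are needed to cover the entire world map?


tiles per axis = 2^2 = 4
total tiles = 4^2 = 16
pixels per axis = 4 * 247 = 988
total pixels = 988^2 = 976144

976144 pixels


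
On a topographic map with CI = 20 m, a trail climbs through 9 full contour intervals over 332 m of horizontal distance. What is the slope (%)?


elevation change = 9 * 20 = 180 m
slope = 180 / 332 * 100 = 54.2%

54.2%


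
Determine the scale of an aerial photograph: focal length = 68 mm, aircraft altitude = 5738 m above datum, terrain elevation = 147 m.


scale = f / (H - h) = 68 mm / 5591 m = 68 / 5591000 = 1:82221

1:82221


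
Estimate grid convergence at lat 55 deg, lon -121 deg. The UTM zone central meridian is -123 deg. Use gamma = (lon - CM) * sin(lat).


gamma = (-121 - -123) * sin(55) = 2 * 0.819152 = 1.638 degrees

1.638 degrees


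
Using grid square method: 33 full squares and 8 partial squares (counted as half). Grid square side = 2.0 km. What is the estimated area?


effective squares = 33 + 8 * 0.5 = 37.0
area = 37.0 * 4.0 = 148.0 km^2

148.0 km^2


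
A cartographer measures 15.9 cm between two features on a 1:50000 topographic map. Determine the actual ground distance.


ground = 15.9 cm * 50000 / 100 = 7950.0 m = 7.95 km

7.95 km


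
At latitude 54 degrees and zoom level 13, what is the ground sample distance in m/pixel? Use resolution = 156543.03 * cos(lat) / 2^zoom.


res = 156543.03 * cos(54) / 2^13 = 156543.03 * 0.58778525 / 8192 = 11.23 m/pixel

11.23 m/pixel


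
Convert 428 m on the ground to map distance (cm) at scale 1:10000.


map_cm = 428 * 100 / 10000 = 4.28 cm

4.28 cm


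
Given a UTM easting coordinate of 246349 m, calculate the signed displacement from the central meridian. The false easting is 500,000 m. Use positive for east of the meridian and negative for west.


displacement = 246349 - 500000 = -253651 m

-253651 m


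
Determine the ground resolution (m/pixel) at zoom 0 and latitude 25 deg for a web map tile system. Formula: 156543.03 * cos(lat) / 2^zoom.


res = 156543.03 * cos(25) / 2^0 = 156543.03 * 0.90630779 / 1 = 141876.17 m/pixel

141876.17 m/pixel


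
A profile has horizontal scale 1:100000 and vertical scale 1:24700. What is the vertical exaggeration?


VE = horizontal_scale / vertical_scale = 100000 / 24700 ≈ 4.0

4.0x


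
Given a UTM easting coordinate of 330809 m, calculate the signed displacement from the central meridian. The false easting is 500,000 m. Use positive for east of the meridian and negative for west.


displacement = 330809 - 500000 = -169191 m

-169191 m


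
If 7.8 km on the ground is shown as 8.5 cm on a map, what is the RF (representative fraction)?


ground = 7.8 km = 780000 cm; RF denominator = ground / map = 780000 / 8.5 ≈ 91765; RF = 1:91765

1:91765


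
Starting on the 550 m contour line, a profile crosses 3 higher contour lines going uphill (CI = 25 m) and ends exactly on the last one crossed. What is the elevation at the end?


elevation = 550 + 3 * 25 = 625 m

625 m


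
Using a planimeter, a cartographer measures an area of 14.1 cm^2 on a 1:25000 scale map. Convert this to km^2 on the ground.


ground_area = 14.1 * (25000/100)^2 = 881250.0 m^2 = 0.88125 km^2 ≈ 0.881 km^2

0.881 km^2


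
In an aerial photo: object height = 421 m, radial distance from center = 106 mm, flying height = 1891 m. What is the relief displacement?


d = h * r / H = 421 * 106 / 1891 = 23.6 mm

23.6 mm


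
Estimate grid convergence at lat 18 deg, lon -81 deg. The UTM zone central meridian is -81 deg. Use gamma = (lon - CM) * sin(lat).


gamma = (-81 - -81) * sin(18) = 0 * 0.309017 = 0.0 degrees

0.0 degrees


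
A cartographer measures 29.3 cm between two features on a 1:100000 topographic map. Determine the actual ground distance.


ground = 29.3 cm * 100000 / 100 = 29300.0 m = 29.3 km

29.3 km


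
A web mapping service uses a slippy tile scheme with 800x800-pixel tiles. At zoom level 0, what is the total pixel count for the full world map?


tiles per axis = 2^0 = 1
total tiles = 1^2 = 1
pixels per axis = 1 * 800 = 800
total pixels = 800^2 = 640000

640000 pixels


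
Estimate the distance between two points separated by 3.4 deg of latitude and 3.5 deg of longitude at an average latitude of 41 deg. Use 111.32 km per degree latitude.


dlat_km = 3.4 * 111.32 = 378.488
dlon_km = 3.5 * 111.32 * cos(41) ≈ 294.05
dist = sqrt(378.488^2 + 294.05^2) ≈ 479.3 km

479.3 km


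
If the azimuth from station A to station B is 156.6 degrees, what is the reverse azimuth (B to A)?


back azimuth = (156.6 + 180) mod 360 = 336.6 degrees

336.6 degrees


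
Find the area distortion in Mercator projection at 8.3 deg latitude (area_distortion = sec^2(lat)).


area_distortion = 1/cos^2(8.3) = 1.021

1.021


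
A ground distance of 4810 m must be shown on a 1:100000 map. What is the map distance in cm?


map_cm = 4810 * 100 / 100000 = 4.81 cm

4.81 cm


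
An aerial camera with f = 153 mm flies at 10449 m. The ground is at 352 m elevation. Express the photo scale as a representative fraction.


scale = f / (H - h) = 153 mm / 10097 m = 153 / 10097000 = 1:65993

1:65993


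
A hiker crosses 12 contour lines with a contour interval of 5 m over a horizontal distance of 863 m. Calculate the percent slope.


elevation change = 12 * 5 = 60 m
slope = 60 / 863 * 100 = 7.0%

7.0%


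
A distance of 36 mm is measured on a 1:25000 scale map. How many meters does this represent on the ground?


ground = 36 mm * 25000 / 1000 = 900.0 m

900.0 m


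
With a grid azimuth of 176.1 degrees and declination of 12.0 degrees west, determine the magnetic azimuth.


magnetic azimuth = grid azimuth - declination (east +ve)
mag_az = 176.1 - -12.0 = 188.1 degrees

188.1 degrees


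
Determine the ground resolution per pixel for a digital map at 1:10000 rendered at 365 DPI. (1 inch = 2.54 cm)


pixel_cm = 2.54 / 365 ≈ 0.006959 cm
ground = pixel_cm * 10000 / 100 = 2.54 * 10000 / (365 * 100) = 25400 / 36500 ≈ 0.7 m

0.7 m


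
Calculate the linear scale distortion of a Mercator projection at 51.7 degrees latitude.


SF = 1 / cos(51.7) = 1 / 0.619779 = 1.613

1.613


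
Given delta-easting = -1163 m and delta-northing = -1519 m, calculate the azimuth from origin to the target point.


az = atan2(-1163, -1519) = -142.6 deg
adjusted to 0-360: 217.4 degrees

217.4 degrees


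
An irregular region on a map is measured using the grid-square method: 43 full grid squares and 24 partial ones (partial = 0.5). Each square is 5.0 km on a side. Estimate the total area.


effective squares = 43 + 24 * 0.5 = 55.0
area = 55.0 * 25.0 = 1375.0 km^2

1375.0 km^2


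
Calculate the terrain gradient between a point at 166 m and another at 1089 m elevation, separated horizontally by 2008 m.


gradient = (1089 - 166) / 2008 = 923 / 2008 = 0.4597

0.4597


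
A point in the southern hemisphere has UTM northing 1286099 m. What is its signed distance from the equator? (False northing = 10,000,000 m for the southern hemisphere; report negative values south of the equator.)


For southern: actual = 1286099 - 10000000 = -8713901 m

-8713901 m


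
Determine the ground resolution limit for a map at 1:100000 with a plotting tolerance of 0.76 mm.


ground = 0.76 mm * 100000 / 1000 = 76.0 m

76.0 m


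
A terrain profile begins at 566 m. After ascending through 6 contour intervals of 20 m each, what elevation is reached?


elevation = 566 + 6 * 20 = 686 m

686 m


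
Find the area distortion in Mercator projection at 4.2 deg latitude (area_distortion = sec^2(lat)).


area_distortion = 1/cos^2(4.2) = 1.005

1.005


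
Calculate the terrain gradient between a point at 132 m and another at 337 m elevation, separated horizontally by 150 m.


gradient = (337 - 132) / 150 = 205 / 150 = 1.3667

1.3667


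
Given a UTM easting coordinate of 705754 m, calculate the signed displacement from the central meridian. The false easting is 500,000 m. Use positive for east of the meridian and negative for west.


displacement = 705754 - 500000 = 205754 m

205754 m


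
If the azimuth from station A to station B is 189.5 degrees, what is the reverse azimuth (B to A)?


back azimuth = (189.5 + 180) mod 360 = 9.5 degrees

9.5 degrees


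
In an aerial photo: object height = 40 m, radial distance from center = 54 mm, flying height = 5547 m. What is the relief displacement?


d = h * r / H = 40 * 54 / 5547 = 0.39 mm

0.39 mm


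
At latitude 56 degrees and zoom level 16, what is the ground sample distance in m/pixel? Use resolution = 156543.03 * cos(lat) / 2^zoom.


res = 156543.03 * cos(56) / 2^16 = 156543.03 * 0.5591929 / 65536 = 1.34 m/pixel

1.34 m/pixel


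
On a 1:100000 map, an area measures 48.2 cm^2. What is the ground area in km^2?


ground_area = 48.2 * (100000/100)^2 = 48200000.0 m^2 = 48.2 km^2

48.2 km^2


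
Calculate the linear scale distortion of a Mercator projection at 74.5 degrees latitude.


SF = 1 / cos(74.5) = 1 / 0.267238 = 3.742

3.742


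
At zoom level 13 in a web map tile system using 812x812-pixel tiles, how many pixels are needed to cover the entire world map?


tiles per axis = 2^13 = 8192
total tiles = 8192^2 = 67108864
pixels per axis = 8192 * 812 = 6651904
total pixels = 6651904^2 = 44247826825216

44247826825216 pixels


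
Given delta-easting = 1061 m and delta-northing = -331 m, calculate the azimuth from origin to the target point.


az = atan2(1061, -331) = 107.3 deg
adjusted to 0-360: 107.3 degrees

107.3 degrees


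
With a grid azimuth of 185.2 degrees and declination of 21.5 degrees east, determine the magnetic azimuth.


magnetic azimuth = grid azimuth - declination (east +ve)
mag_az = 185.2 - 21.5 = 163.7 degrees

163.7 degrees


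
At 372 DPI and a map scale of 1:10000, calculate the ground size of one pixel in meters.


pixel_cm = 2.54 / 372 ≈ 0.006828 cm
ground = pixel_cm * 10000 / 100 = 2.54 * 10000 / (372 * 100) = 25400 / 37200 ≈ 0.68 m

0.68 m


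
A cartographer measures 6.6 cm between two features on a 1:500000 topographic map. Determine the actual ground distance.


ground = 6.6 cm * 500000 / 100 = 33000.0 m = 33.0 km

33.0 km


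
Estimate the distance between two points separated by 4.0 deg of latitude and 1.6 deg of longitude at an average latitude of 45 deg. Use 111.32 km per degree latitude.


dlat_km = 4.0 * 111.32 = 445.28
dlon_km = 1.6 * 111.32 * cos(45) ≈ 125.944
dist = sqrt(445.28^2 + 125.944^2) ≈ 462.7 km

462.7 km


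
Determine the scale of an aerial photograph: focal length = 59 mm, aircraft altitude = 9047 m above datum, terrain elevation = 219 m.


scale = f / (H - h) = 59 mm / 8828 m = 59 / 8828000 = 1:149627

1:149627


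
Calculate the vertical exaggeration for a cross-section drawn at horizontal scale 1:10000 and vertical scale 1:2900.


VE = horizontal_scale / vertical_scale = 10000 / 2900 ≈ 3.4

3.4x


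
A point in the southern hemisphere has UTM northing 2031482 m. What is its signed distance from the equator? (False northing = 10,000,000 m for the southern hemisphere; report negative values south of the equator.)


For southern: actual = 2031482 - 10000000 = -7968518 m

-7968518 m


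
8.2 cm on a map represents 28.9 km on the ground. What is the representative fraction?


ground = 28.9 km = 2890000 cm; RF denominator = ground / map = 2890000 / 8.2 ≈ 352439; RF = 1:352439

1:352439


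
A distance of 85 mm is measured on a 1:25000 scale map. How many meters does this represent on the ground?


ground = 85 mm * 25000 / 1000 = 2125.0 m

2125.0 m


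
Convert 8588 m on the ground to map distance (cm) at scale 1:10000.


map_cm = 8588 * 100 / 10000 = 85.88 cm

85.88 cm


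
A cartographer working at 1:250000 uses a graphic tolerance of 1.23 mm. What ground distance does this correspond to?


ground = 1.23 mm * 250000 / 1000 = 307.5 m

307.5 m


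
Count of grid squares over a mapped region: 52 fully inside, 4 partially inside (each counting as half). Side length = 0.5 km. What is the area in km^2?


effective squares = 52 + 4 * 0.5 = 54.0
area = 54.0 * 0.25 = 13.5 km^2

13.5 km^2


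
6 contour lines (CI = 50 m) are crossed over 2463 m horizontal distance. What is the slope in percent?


elevation change = 6 * 50 = 300 m
slope = 300 / 2463 * 100 = 12.2%

12.2%


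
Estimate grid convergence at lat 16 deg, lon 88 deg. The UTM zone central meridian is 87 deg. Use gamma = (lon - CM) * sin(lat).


gamma = (88 - 87) * sin(16) = 1 * 0.275637 = 0.276 degrees

0.276 degrees


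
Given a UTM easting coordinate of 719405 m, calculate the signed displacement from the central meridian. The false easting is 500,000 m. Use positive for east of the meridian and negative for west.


displacement = 719405 - 500000 = 219405 m

219405 m


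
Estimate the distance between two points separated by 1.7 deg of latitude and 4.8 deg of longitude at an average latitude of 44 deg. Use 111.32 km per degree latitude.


dlat_km = 1.7 * 111.32 = 189.244
dlon_km = 4.8 * 111.32 * cos(44) ≈ 384.369
dist = sqrt(189.244^2 + 384.369^2) ≈ 428.4 km

428.4 km


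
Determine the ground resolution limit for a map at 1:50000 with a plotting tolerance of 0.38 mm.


ground = 0.38 mm * 50000 / 1000 = 19.0 m

19.0 m


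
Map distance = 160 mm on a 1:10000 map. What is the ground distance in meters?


ground = 160 mm * 10000 / 1000 = 1600.0 m

1600.0 m


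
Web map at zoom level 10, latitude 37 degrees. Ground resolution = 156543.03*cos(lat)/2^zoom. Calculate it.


res = 156543.03 * cos(37) / 2^10 = 156543.03 * 0.79863551 / 1024 = 122.09 m/pixel

122.09 m/pixel


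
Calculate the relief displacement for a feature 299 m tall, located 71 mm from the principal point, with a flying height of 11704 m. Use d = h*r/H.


d = h * r / H = 299 * 71 / 11704 = 1.81 mm

1.81 mm


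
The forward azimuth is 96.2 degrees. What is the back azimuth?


back azimuth = (96.2 + 180) mod 360 = 276.2 degrees

276.2 degrees


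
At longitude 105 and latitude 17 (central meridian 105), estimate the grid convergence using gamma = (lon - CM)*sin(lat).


gamma = (105 - 105) * sin(17) = 0 * 0.292372 = 0.0 degrees

0.0 degrees


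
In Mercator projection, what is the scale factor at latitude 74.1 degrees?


SF = 1 / cos(74.1) = 1 / 0.273959 = 3.65

3.65


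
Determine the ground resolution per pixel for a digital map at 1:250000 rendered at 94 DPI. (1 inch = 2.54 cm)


pixel_cm = 2.54 / 94 ≈ 0.027021 cm
ground = pixel_cm * 250000 / 100 = 2.54 * 250000 / (94 * 100) = 635000 / 9400 ≈ 67.55 m

67.55 m


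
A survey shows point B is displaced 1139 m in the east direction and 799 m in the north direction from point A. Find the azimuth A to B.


az = atan2(1139, 799) = 55.0 deg
adjusted to 0-360: 55.0 degrees

55.0 degrees


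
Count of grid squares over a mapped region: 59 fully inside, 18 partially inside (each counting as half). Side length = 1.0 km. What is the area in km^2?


effective squares = 59 + 18 * 0.5 = 68.0
area = 68.0 * 1.0 = 68.0 km^2

68.0 km^2


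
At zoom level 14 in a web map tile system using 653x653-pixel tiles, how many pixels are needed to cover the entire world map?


tiles per axis = 2^14 = 16384
total tiles = 16384^2 = 268435456
pixels per axis = 16384 * 653 = 10698752
total pixels = 10698752^2 = 114463294357504

114463294357504 pixels


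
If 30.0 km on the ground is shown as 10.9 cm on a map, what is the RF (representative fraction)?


ground = 30.0 km = 3000000 cm; RF denominator = ground / map = 3000000 / 10.9 ≈ 275229; RF = 1:275229

1:275229


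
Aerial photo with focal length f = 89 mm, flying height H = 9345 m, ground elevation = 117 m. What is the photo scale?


scale = f / (H - h) = 89 mm / 9228 m = 89 / 9228000 = 1:103685

1:103685


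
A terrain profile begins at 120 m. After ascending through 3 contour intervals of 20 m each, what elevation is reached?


elevation = 120 + 3 * 20 = 180 m

180 m


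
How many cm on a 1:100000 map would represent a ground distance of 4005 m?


map_cm = 4005 * 100 / 100000 = 4.005 cm ≈ 4.01 cm

4.01 cm


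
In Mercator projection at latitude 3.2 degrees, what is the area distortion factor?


area_distortion = 1/cos^2(3.2) = 1.003

1.003


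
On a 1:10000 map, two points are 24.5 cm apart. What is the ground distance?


ground = 24.5 cm * 10000 / 100 = 2450.0 m = 2.45 km

2.45 km


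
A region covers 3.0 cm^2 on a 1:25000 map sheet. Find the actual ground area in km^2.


ground_area = 3.0 * (25000/100)^2 = 187500.0 m^2 = 0.1875 km^2 ≈ 0.188 km^2

0.188 km^2


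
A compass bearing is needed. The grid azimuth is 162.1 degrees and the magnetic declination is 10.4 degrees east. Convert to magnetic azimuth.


magnetic azimuth = grid azimuth - declination (east +ve)
mag_az = 162.1 - 10.4 = 151.7 degrees

151.7 degrees


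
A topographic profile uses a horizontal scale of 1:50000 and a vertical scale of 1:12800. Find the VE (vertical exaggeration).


VE = horizontal_scale / vertical_scale = 50000 / 12800 = 3.90625 ≈ 3.9

3.9x


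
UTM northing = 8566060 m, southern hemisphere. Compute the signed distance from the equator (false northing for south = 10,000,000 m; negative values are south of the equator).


For southern: actual = 8566060 - 10000000 = -1433940 m

-1433940 m


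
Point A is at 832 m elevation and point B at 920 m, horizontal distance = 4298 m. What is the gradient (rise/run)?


gradient = (920 - 832) / 4298 = 88 / 4298 = 0.0205

0.0205


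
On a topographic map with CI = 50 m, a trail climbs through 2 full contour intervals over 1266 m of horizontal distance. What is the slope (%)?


elevation change = 2 * 50 = 100 m
slope = 100 / 1266 * 100 = 7.9%

7.9%


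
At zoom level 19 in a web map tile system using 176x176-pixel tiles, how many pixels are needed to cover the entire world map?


tiles per axis = 2^19 = 524288
total tiles = 524288^2 = 274877906944
pixels per axis = 524288 * 176 = 92274688
total pixels = 92274688^2 = 8514618045497344

8514618045497344 pixels


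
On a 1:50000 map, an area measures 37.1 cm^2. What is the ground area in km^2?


ground_area = 37.1 * (50000/100)^2 = 9275000.0 m^2 = 9.275 km^2

9.275 km^2


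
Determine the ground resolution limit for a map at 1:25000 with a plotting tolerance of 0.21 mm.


ground = 0.21 mm * 25000 / 1000 = 5.25 m

5.25 m


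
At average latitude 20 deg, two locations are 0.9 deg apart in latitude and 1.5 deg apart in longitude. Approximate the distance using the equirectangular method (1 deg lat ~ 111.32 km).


dlat_km = 0.9 * 111.32 = 100.188
dlon_km = 1.5 * 111.32 * cos(20) ≈ 156.91
dist = sqrt(100.188^2 + 156.91^2) ≈ 186.2 km

186.2 km


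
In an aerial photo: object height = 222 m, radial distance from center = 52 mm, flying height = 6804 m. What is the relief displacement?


d = h * r / H = 222 * 52 / 6804 = 1.7 mm

1.7 mm


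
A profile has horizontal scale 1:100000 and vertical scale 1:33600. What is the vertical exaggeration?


VE = horizontal_scale / vertical_scale = 100000 / 33600 ≈ 3.0

3.0x


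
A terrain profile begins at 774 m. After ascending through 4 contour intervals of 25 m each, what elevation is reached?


elevation = 774 + 4 * 25 = 874 m

874 m


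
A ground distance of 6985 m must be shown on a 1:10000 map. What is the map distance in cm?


map_cm = 6985 * 100 / 10000 = 69.85 cm

69.85 cm


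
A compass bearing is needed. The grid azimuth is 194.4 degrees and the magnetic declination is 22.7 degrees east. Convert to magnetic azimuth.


magnetic azimuth = grid azimuth - declination (east +ve)
mag_az = 194.4 - 22.7 = 171.7 degrees

171.7 degrees


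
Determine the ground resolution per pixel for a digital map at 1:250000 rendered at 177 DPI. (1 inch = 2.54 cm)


pixel_cm = 2.54 / 177 ≈ 0.01435 cm
ground = pixel_cm * 250000 / 100 = 2.54 * 250000 / (177 * 100) = 635000 / 17700 ≈ 35.88 m

35.88 m


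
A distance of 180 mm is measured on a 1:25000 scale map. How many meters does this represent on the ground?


ground = 180 mm * 25000 / 1000 = 4500.0 m

4500.0 m


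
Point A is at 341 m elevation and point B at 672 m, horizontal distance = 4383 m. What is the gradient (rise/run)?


gradient = (672 - 341) / 4383 = 331 / 4383 = 0.0755

0.0755


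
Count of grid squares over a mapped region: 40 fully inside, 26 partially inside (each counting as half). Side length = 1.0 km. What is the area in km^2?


effective squares = 40 + 26 * 0.5 = 53.0
area = 53.0 * 1.0 = 53.0 km^2

53.0 km^2


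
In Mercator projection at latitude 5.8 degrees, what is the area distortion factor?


area_distortion = 1/cos^2(5.8) = 1.01

1.01


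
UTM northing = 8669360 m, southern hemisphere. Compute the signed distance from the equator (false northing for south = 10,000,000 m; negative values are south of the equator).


For southern: actual = 8669360 - 10000000 = -1330640 m

-1330640 m


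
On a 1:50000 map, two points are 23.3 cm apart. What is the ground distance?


ground = 23.3 cm * 50000 / 100 = 11650.0 m = 11.65 km

11.65 km


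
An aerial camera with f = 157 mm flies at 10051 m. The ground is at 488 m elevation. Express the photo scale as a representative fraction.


scale = f / (H - h) = 157 mm / 9563 m = 157 / 9563000 = 1:60911

1:60911


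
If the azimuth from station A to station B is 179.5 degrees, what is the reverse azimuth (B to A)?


back azimuth = (179.5 + 180) mod 360 = 359.5 degrees

359.5 degrees


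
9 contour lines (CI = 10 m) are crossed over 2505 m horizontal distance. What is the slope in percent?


elevation change = 9 * 10 = 90 m
slope = 90 / 2505 * 100 = 3.6%

3.6%


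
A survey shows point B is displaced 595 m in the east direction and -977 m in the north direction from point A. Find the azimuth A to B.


az = atan2(595, -977) = 148.7 deg
adjusted to 0-360: 148.7 degrees

148.7 degrees


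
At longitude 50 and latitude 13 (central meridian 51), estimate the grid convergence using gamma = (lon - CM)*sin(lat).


gamma = (50 - 51) * sin(13) = -1 * 0.224951 = -0.225 degrees

-0.225 degrees


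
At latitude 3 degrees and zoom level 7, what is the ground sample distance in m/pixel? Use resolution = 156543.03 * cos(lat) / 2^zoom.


res = 156543.03 * cos(3) / 2^7 = 156543.03 * 0.99862953 / 128 = 1221.32 m/pixel

1221.32 m/pixel


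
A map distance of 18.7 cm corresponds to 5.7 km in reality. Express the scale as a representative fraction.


ground = 5.7 km = 570000 cm; RF denominator = ground / map = 570000 / 18.7 ≈ 30481; RF = 1:30481

1:30481


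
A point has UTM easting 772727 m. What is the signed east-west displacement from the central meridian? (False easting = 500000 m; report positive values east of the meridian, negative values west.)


displacement = 772727 - 500000 = 272727 m

272727 m


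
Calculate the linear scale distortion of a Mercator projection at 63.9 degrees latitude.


SF = 1 / cos(63.9) = 1 / 0.439939 = 2.273

2.273


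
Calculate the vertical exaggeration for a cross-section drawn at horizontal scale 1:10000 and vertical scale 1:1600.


VE = horizontal_scale / vertical_scale = 10000 / 1600 = 6.25

6.25x


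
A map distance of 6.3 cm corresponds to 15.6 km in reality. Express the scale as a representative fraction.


ground = 15.6 km = 1560000 cm; RF denominator = ground / map = 1560000 / 6.3 ≈ 247619; RF = 1:247619

1:247619


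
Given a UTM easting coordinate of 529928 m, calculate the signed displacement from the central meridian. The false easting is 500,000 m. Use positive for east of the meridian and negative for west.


displacement = 529928 - 500000 = 29928 m

29928 m


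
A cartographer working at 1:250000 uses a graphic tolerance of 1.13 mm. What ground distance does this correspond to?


ground = 1.13 mm * 250000 / 1000 = 282.5 m

282.5 m


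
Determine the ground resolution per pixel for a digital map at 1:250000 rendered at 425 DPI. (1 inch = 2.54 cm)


pixel_cm = 2.54 / 425 ≈ 0.005976 cm
ground = pixel_cm * 250000 / 100 = 2.54 * 250000 / (425 * 100) = 635000 / 42500 ≈ 14.94 m

14.94 m


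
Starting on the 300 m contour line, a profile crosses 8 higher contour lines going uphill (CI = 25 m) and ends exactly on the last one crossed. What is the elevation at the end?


elevation = 300 + 8 * 25 = 500 m

500 m


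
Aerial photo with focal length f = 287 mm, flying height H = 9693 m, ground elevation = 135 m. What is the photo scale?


scale = f / (H - h) = 287 mm / 9558 m = 287 / 9558000 = 1:33303

1:33303


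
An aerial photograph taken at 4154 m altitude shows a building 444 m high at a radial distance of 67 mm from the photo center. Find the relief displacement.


d = h * r / H = 444 * 67 / 4154 = 7.16 mm

7.16 mm


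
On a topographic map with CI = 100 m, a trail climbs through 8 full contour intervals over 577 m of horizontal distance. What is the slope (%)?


elevation change = 8 * 100 = 800 m
slope = 800 / 577 * 100 = 138.6%

138.6%


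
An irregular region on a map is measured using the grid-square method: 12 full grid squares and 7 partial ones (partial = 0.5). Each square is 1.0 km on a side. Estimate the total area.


effective squares = 12 + 7 * 0.5 = 15.5
area = 15.5 * 1.0 = 15.5 km^2

15.5 km^2


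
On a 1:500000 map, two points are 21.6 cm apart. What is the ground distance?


ground = 21.6 cm * 500000 / 100 = 108000.0 m = 108.0 km

108.0 km


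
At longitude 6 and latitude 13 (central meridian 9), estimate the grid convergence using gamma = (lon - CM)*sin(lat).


gamma = (6 - 9) * sin(13) = -3 * 0.224951 = -0.675 degrees

-0.675 degrees


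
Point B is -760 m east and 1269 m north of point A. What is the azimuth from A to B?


az = atan2(-760, 1269) = -30.9 deg
adjusted to 0-360: 329.1 degrees

329.1 degrees


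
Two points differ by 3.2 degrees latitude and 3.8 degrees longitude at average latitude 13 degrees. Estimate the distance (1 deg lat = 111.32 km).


dlat_km = 3.2 * 111.32 = 356.224
dlon_km = 3.8 * 111.32 * cos(13) ≈ 412.174
dist = sqrt(356.224^2 + 412.174^2) ≈ 544.8 km

544.8 km


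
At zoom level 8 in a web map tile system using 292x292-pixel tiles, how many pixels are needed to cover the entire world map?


tiles per axis = 2^8 = 256
total tiles = 256^2 = 65536
pixels per axis = 256 * 292 = 74752
total pixels = 74752^2 = 5587861504

5587861504 pixels


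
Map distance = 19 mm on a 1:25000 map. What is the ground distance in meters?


ground = 19 mm * 25000 / 1000 = 475.0 m

475.0 m


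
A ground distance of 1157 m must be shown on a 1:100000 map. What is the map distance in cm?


map_cm = 1157 * 100 / 100000 = 1.157 cm ≈ 1.16 cm

1.16 cm


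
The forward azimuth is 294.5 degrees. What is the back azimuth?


back azimuth = (294.5 + 180) mod 360 = 114.5 degrees

114.5 degrees


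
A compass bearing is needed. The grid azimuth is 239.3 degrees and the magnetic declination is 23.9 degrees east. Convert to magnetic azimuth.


magnetic azimuth = grid azimuth - declination (east +ve)
mag_az = 239.3 - 23.9 = 215.4 degrees

215.4 degrees


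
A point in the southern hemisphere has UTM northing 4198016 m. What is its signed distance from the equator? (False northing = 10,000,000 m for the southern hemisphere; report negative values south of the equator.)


For southern: actual = 4198016 - 10000000 = -5801984 m

-5801984 m


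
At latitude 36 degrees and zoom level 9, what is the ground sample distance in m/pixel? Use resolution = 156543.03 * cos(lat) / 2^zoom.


res = 156543.03 * cos(36) / 2^9 = 156543.03 * 0.80901699 / 512 = 247.36 m/pixel

247.36 m/pixel


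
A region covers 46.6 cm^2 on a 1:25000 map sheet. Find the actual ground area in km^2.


ground_area = 46.6 * (25000/100)^2 = 2912500.0 m^2 = 2.9125 km^2 ≈ 2.913 km^2

2.913 km^2


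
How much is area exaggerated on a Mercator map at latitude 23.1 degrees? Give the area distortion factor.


area_distortion = 1/cos^2(23.1) = 1.182

1.182


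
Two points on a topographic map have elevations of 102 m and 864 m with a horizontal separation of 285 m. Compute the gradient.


gradient = (864 - 102) / 285 = 762 / 285 = 2.6737

2.6737


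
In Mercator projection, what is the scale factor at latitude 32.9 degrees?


SF = 1 / cos(32.9) = 1 / 0.83962 = 1.191

1.191


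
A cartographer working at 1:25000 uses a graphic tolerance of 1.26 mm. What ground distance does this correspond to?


ground = 1.26 mm * 25000 / 1000 = 31.5 m

31.5 m


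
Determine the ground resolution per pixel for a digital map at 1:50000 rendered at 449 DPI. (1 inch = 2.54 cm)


pixel_cm = 2.54 / 449 ≈ 0.005657 cm
ground = pixel_cm * 50000 / 100 = 2.54 * 50000 / (449 * 100) = 127000 / 44900 ≈ 2.83 m

2.83 m


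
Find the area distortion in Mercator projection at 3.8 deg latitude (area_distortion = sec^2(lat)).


area_distortion = 1/cos^2(3.8) = 1.004

1.004


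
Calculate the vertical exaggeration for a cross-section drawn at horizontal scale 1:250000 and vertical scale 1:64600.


VE = horizontal_scale / vertical_scale = 250000 / 64600 ≈ 3.9

3.9x


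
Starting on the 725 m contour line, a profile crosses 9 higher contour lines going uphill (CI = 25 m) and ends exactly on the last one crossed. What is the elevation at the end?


elevation = 725 + 9 * 25 = 950 m

950 m


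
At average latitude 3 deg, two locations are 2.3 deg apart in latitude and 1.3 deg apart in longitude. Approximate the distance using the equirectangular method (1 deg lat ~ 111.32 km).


dlat_km = 2.3 * 111.32 = 256.036
dlon_km = 1.3 * 111.32 * cos(3) ≈ 144.518
dist = sqrt(256.036^2 + 144.518^2) ≈ 294.0 km

294.0 km


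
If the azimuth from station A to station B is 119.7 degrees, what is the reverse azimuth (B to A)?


back azimuth = (119.7 + 180) mod 360 = 299.7 degrees

299.7 degrees


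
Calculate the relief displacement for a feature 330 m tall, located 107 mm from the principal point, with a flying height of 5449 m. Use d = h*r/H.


d = h * r / H = 330 * 107 / 5449 = 6.48 mm

6.48 mm


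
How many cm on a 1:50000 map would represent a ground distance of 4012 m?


map_cm = 4012 * 100 / 50000 = 8.024 cm ≈ 8.02 cm

8.02 cm


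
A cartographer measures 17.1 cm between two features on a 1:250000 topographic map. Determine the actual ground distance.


ground = 17.1 cm * 250000 / 100 = 42750.0 m = 42.75 km

42.75 km


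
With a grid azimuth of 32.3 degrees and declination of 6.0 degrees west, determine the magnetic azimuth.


magnetic azimuth = grid azimuth - declination (east +ve)
mag_az = 32.3 - -6.0 = 38.3 degrees

38.3 degrees
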